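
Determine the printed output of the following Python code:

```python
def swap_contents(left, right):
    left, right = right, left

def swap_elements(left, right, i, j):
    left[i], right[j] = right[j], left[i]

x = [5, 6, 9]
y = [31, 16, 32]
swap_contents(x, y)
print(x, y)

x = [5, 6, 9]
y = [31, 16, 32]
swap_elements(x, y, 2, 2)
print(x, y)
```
[5, 6, 9] [31, 16, 32]
[5, 6, 32] [31, 16, 9]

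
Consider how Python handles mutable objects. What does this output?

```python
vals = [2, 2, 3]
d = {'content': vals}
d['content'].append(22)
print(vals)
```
[2, 2, 3, 22]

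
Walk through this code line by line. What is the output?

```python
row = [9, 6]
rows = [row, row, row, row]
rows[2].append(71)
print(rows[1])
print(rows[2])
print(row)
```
[9, 6, 71]
[9, 6, 71]
[9, 6, 71]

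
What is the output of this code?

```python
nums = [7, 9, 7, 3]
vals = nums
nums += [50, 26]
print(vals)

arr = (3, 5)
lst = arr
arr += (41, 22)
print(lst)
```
[7, 9, 7, 3, 50, 26]
(3, 5)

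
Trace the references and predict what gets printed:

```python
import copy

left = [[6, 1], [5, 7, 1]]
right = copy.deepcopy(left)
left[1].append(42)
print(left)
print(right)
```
[[6, 1], [5, 7, 1, 42]]
[[6, 1], [5, 7, 1]]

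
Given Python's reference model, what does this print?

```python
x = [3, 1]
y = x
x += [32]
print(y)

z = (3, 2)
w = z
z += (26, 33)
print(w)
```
[3, 1, 32]
(3, 2)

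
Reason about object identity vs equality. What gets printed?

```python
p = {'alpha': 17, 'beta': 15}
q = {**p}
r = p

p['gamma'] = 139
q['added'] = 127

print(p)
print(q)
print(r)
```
{'alpha': 17, 'beta': 15, 'gamma': 139}
{'alpha': 17, 'beta': 15, 'added': 127}
{'alpha': 17, 'beta': 15, 'gamma': 139}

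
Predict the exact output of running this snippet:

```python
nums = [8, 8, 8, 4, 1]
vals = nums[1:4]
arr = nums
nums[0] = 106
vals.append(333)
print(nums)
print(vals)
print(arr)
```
[106, 8, 8, 4, 1]
[8, 8, 4, 333]
[106, 8, 8, 4, 1]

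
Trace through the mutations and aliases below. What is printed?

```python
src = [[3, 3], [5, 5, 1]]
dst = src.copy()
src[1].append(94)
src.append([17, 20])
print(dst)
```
[[3, 3], [5, 5, 1, 94]]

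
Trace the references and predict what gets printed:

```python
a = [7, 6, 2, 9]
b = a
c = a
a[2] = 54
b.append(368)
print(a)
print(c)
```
[7, 6, 54, 9, 368]
[7, 6, 54, 9, 368]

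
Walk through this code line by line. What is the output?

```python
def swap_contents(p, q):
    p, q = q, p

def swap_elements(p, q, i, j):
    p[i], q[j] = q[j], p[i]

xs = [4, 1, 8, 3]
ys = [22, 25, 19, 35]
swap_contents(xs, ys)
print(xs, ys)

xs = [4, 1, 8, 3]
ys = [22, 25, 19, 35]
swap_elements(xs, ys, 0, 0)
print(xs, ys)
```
[4, 1, 8, 3] [22, 25, 19, 35]
[22, 1, 8, 3] [4, 25, 19, 35]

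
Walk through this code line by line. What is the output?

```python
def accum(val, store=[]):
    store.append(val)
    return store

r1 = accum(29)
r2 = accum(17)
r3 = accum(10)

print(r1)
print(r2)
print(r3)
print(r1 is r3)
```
[29, 17, 10]
[29, 17, 10]
[29, 17, 10]
True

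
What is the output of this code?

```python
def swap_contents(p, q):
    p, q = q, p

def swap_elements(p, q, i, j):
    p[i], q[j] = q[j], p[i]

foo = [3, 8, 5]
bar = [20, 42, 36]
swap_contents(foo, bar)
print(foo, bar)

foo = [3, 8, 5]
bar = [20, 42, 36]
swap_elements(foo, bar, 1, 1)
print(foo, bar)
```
[3, 8, 5] [20, 42, 36]
[3, 42, 5] [20, 8, 36]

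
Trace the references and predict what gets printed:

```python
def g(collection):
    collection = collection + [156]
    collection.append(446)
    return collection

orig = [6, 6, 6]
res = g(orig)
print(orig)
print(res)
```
[6, 6, 6]
[6, 6, 6, 156, 446]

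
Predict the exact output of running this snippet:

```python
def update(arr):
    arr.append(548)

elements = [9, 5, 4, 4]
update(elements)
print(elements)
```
[9, 5, 4, 4, 548]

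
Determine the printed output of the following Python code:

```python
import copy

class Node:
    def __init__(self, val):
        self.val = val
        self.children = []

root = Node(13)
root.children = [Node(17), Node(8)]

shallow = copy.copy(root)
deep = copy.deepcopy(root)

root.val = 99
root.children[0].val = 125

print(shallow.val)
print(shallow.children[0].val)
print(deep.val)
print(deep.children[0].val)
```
13
125
13
17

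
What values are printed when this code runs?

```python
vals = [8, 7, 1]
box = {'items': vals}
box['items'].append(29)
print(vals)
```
[8, 7, 1, 29]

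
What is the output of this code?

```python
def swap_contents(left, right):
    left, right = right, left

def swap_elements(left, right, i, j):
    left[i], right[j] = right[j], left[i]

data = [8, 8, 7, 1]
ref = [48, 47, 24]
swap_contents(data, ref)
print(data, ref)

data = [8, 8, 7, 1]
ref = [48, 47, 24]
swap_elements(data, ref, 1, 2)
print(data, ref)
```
[8, 8, 7, 1] [48, 47, 24]
[8, 24, 7, 1] [48, 47, 8]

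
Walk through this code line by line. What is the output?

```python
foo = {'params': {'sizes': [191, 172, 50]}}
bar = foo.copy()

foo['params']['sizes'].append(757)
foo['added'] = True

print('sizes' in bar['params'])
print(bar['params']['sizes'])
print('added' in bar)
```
True
[191, 172, 50, 757]
False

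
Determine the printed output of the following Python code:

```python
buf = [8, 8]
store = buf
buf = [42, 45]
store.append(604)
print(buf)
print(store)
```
[42, 45]
[8, 8, 604]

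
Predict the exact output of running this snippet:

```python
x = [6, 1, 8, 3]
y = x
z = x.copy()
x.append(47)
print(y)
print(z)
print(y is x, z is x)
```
[6, 1, 8, 3, 47]
[6, 1, 8, 3]
True False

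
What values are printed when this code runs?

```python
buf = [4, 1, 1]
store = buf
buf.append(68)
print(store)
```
[4, 1, 1, 68]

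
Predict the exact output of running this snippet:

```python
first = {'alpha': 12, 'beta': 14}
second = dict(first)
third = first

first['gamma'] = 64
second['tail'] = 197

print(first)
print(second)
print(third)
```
{'alpha': 12, 'beta': 14, 'gamma': 64}
{'alpha': 12, 'beta': 14, 'tail': 197}
{'alpha': 12, 'beta': 14, 'gamma': 64}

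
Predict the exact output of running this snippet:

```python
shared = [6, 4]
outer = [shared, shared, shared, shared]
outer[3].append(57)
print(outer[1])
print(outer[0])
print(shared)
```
[6, 4, 57]
[6, 4, 57]
[6, 4, 57]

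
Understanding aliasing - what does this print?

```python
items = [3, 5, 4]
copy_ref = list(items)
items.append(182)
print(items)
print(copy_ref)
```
[3, 5, 4, 182]
[3, 5, 4]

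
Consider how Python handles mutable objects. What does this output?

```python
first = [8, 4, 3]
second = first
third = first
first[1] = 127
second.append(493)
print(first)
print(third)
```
[8, 127, 3, 493]
[8, 127, 3, 493]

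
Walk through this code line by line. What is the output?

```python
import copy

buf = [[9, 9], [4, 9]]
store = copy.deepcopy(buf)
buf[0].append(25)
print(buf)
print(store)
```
[[9, 9, 25], [4, 9]]
[[9, 9], [4, 9]]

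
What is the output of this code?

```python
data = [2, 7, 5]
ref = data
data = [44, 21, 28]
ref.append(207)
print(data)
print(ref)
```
[44, 21, 28]
[2, 7, 5, 207]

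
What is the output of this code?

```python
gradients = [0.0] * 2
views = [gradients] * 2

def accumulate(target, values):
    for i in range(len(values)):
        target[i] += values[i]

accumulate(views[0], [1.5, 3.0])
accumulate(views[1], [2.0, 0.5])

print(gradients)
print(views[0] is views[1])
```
[3.5, 3.5]
True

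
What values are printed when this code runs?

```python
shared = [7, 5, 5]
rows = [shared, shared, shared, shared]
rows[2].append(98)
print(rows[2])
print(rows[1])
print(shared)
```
[7, 5, 5, 98]
[7, 5, 5, 98]
[7, 5, 5, 98]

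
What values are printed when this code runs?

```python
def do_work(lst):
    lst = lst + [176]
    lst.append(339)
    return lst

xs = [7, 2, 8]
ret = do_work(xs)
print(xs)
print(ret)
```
[7, 2, 8]
[7, 2, 8, 176, 339]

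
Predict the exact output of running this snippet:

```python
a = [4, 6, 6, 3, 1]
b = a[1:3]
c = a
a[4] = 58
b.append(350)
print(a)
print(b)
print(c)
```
[4, 6, 6, 3, 58]
[6, 6, 350]
[4, 6, 6, 3, 58]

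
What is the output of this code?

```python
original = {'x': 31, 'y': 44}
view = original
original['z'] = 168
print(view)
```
{'x': 31, 'y': 44, 'z': 168}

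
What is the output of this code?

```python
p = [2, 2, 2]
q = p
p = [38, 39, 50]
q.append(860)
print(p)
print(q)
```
[38, 39, 50]
[2, 2, 2, 860]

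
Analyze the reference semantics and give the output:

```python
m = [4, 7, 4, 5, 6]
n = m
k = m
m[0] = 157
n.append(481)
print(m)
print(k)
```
[157, 7, 4, 5, 6, 481]
[157, 7, 4, 5, 6, 481]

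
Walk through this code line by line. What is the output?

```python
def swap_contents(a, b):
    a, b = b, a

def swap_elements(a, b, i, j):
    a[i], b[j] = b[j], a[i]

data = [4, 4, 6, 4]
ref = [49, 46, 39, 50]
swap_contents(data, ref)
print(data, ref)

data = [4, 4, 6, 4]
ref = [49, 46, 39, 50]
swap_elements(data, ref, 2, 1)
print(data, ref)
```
[4, 4, 6, 4] [49, 46, 39, 50]
[4, 4, 46, 4] [49, 6, 39, 50]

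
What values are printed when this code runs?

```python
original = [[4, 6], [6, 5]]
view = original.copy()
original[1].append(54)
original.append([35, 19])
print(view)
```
[[4, 6], [6, 5, 54]]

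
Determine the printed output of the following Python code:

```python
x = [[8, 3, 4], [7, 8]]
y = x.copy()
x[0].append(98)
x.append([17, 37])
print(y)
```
[[8, 3, 4, 98], [7, 8]]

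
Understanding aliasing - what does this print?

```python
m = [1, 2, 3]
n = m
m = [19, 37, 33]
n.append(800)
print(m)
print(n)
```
[19, 37, 33]
[1, 2, 3, 800]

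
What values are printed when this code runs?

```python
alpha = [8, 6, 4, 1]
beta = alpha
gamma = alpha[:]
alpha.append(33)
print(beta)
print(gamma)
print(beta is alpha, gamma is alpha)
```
[8, 6, 4, 1, 33]
[8, 6, 4, 1]
True False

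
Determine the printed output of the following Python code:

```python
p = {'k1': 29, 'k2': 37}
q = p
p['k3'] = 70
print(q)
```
{'k1': 29, 'k2': 37, 'k3': 70}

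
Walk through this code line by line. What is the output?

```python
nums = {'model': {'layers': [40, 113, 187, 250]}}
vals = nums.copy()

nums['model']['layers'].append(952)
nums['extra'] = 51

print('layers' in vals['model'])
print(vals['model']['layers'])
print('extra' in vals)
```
True
[40, 113, 187, 250, 952]
False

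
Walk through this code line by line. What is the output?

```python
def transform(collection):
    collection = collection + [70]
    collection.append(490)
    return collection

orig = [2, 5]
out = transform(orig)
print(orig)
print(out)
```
[2, 5]
[2, 5, 70, 490]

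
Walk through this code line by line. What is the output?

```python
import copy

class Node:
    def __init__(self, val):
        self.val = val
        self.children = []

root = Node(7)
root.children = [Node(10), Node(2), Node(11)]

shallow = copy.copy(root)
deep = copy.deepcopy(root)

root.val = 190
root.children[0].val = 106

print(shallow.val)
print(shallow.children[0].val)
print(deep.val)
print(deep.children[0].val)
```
7
106
7
10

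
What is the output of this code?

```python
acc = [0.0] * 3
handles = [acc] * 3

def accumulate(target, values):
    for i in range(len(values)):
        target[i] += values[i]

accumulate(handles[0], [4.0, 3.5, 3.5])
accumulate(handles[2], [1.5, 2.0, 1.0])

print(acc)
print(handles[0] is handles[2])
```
[5.5, 5.5, 4.5]
True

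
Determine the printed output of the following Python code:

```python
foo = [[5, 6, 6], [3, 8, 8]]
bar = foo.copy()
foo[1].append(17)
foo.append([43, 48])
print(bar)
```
[[5, 6, 6], [3, 8, 8, 17]]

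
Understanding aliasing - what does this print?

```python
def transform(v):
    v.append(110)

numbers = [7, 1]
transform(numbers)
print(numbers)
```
[7, 1, 110]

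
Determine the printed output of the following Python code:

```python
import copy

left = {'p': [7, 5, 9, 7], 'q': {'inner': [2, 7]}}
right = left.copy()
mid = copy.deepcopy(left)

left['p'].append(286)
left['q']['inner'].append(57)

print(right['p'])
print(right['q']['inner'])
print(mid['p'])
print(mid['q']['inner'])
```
[7, 5, 9, 7, 286]
[2, 7, 57]
[7, 5, 9, 7]
[2, 7]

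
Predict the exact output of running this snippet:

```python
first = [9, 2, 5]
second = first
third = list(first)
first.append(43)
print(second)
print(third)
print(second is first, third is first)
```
[9, 2, 5, 43]
[9, 2, 5]
True False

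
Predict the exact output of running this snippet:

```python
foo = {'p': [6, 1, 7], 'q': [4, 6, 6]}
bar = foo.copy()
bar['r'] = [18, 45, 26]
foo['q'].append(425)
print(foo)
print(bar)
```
{'p': [6, 1, 7], 'q': [4, 6, 6, 425]}
{'p': [6, 1, 7], 'q': [4, 6, 6, 425], 'r': [18, 45, 26]}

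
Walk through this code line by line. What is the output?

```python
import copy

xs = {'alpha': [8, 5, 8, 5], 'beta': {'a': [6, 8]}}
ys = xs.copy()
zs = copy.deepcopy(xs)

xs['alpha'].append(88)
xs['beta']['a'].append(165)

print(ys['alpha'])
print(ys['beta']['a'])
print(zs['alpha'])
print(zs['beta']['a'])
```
[8, 5, 8, 5, 88]
[6, 8, 165]
[8, 5, 8, 5]
[6, 8]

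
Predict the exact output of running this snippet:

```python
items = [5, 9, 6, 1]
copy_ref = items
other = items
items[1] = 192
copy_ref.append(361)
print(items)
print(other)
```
[5, 192, 6, 1, 361]
[5, 192, 6, 1, 361]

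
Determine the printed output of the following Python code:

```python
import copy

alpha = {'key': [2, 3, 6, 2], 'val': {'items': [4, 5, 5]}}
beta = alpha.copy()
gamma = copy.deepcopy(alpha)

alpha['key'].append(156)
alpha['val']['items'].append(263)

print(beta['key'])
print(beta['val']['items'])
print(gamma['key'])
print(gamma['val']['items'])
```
[2, 3, 6, 2, 156]
[4, 5, 5, 263]
[2, 3, 6, 2]
[4, 5, 5]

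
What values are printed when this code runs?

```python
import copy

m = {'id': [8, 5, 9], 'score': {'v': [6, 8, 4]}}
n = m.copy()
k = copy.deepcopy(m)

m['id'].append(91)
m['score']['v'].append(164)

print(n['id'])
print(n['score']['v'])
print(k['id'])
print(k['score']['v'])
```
[8, 5, 9, 91]
[6, 8, 4, 164]
[8, 5, 9]
[6, 8, 4]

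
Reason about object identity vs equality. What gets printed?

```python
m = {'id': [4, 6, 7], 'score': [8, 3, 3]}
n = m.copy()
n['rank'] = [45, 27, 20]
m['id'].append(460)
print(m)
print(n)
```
{'id': [4, 6, 7, 460], 'score': [8, 3, 3]}
{'id': [4, 6, 7, 460], 'score': [8, 3, 3], 'rank': [45, 27, 20]}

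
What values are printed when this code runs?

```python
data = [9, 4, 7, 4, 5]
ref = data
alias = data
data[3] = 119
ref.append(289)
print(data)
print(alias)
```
[9, 4, 7, 119, 5, 289]
[9, 4, 7, 119, 5, 289]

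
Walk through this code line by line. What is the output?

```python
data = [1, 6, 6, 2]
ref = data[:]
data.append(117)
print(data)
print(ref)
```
[1, 6, 6, 2, 117]
[1, 6, 6, 2]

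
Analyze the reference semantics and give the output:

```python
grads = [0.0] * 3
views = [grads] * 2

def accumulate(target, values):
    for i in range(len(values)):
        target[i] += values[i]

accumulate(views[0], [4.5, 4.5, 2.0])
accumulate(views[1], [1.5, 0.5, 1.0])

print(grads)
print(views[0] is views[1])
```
[6.0, 5.0, 3.0]
True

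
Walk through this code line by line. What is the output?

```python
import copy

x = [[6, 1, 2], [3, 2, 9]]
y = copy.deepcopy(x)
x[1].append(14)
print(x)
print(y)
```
[[6, 1, 2], [3, 2, 9, 14]]
[[6, 1, 2], [3, 2, 9]]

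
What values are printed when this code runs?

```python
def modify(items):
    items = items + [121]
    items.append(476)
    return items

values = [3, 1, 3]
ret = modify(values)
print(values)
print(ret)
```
[3, 1, 3]
[3, 1, 3, 121, 476]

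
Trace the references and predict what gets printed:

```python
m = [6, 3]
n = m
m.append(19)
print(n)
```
[6, 3, 19]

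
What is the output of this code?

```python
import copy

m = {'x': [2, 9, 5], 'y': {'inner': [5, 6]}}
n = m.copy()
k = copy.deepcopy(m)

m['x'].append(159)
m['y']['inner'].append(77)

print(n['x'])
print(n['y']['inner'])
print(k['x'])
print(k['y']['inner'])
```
[2, 9, 5, 159]
[5, 6, 77]
[2, 9, 5]
[5, 6]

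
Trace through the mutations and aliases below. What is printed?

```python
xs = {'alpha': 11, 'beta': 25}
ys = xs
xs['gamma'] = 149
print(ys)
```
{'alpha': 11, 'beta': 25, 'gamma': 149}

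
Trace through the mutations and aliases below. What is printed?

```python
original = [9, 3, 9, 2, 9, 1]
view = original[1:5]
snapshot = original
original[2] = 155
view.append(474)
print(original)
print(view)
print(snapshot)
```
[9, 3, 155, 2, 9, 1]
[3, 9, 2, 9, 474]
[9, 3, 155, 2, 9, 1]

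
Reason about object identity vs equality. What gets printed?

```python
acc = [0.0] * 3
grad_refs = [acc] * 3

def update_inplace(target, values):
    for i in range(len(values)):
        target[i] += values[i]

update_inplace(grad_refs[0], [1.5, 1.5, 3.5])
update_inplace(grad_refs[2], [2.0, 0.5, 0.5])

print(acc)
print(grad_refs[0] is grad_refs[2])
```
[3.5, 2.0, 4.0]
True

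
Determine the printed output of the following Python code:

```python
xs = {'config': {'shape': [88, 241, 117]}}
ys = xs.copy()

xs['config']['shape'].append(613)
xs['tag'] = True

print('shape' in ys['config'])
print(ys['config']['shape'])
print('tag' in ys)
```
True
[88, 241, 117, 613]
False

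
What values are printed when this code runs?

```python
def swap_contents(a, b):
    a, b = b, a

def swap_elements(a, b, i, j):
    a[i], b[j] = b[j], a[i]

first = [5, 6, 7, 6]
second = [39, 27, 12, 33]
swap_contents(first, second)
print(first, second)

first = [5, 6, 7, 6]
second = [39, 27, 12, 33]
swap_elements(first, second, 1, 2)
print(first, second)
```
[5, 6, 7, 6] [39, 27, 12, 33]
[5, 12, 7, 6] [39, 27, 6, 33]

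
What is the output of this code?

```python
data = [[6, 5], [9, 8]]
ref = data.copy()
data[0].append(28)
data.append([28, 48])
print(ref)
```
[[6, 5, 28], [9, 8]]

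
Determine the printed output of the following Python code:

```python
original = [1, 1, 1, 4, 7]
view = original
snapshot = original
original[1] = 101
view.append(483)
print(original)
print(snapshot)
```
[1, 101, 1, 4, 7, 483]
[1, 101, 1, 4, 7, 483]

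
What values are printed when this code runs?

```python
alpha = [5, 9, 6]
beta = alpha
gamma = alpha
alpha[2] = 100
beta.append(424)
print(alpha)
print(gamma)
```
[5, 9, 100, 424]
[5, 9, 100, 424]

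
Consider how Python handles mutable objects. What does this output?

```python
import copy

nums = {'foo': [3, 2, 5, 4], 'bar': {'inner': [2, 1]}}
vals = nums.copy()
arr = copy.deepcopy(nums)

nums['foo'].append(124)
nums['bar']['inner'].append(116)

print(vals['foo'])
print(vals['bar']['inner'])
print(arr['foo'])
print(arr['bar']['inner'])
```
[3, 2, 5, 4, 124]
[2, 1, 116]
[3, 2, 5, 4]
[2, 1]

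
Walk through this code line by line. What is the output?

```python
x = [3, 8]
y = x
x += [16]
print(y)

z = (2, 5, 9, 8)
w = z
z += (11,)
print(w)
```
[3, 8, 16]
(2, 5, 9, 8)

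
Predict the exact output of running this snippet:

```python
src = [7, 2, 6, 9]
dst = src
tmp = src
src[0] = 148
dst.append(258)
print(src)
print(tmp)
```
[148, 2, 6, 9, 258]
[148, 2, 6, 9, 258]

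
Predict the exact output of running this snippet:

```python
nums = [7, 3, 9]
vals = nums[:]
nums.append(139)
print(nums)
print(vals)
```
[7, 3, 9, 139]
[7, 3, 9]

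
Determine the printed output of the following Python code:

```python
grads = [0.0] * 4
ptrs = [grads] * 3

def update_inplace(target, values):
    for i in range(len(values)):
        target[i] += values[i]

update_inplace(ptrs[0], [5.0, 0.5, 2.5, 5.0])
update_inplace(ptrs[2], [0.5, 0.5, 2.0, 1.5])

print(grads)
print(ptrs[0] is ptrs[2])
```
[5.5, 1.0, 4.5, 6.5]
True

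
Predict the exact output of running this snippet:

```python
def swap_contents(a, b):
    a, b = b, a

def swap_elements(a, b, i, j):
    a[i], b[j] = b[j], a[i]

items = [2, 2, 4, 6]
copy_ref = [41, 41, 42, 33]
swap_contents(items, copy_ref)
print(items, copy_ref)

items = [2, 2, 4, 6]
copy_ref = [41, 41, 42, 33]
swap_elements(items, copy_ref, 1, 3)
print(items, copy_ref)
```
[2, 2, 4, 6] [41, 41, 42, 33]
[2, 33, 4, 6] [41, 41, 42, 2]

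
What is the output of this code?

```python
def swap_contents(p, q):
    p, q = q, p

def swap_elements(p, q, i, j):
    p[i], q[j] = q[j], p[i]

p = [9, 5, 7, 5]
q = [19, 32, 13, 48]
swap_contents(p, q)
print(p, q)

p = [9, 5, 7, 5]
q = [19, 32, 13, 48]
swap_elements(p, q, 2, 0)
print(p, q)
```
[9, 5, 7, 5] [19, 32, 13, 48]
[9, 5, 19, 5] [7, 32, 13, 48]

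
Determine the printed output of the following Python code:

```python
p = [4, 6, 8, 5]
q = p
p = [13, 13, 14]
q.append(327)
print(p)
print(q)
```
[13, 13, 14]
[4, 6, 8, 5, 327]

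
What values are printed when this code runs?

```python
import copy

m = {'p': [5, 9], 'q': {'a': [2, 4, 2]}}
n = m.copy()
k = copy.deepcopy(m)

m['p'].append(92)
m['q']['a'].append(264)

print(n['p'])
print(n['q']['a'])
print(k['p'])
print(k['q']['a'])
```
[5, 9, 92]
[2, 4, 2, 264]
[5, 9]
[2, 4, 2]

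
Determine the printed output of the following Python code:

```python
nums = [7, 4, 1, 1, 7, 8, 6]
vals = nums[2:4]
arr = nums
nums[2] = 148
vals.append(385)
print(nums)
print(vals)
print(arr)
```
[7, 4, 148, 1, 7, 8, 6]
[1, 1, 385]
[7, 4, 148, 1, 7, 8, 6]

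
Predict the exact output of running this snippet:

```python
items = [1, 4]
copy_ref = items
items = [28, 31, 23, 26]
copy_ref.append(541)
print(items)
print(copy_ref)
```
[28, 31, 23, 26]
[1, 4, 541]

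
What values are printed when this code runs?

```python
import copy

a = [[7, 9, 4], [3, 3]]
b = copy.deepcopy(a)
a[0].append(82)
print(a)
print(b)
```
[[7, 9, 4, 82], [3, 3]]
[[7, 9, 4], [3, 3]]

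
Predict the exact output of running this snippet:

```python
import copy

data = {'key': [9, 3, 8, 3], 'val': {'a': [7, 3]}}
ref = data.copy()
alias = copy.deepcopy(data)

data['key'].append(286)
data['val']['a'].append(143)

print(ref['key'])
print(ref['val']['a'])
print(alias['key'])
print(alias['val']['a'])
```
[9, 3, 8, 3, 286]
[7, 3, 143]
[9, 3, 8, 3]
[7, 3]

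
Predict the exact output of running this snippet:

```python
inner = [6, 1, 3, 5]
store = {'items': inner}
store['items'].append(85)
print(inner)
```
[6, 1, 3, 5, 85]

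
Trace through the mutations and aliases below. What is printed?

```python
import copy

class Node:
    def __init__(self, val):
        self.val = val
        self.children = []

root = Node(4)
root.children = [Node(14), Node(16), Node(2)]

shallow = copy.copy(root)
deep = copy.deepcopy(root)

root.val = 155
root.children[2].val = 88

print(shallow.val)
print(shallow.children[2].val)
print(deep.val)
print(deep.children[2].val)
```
4
88
4
2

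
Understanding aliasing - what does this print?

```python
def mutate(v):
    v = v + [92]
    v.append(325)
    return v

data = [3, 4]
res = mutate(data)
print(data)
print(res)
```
[3, 4]
[3, 4, 92, 325]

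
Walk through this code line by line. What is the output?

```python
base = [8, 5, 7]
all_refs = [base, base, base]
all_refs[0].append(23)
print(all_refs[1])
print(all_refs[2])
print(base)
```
[8, 5, 7, 23]
[8, 5, 7, 23]
[8, 5, 7, 23]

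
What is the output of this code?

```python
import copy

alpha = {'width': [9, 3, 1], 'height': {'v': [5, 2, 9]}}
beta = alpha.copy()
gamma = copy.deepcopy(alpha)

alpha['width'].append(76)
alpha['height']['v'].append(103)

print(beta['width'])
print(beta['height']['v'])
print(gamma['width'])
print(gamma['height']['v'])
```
[9, 3, 1, 76]
[5, 2, 9, 103]
[9, 3, 1]
[5, 2, 9]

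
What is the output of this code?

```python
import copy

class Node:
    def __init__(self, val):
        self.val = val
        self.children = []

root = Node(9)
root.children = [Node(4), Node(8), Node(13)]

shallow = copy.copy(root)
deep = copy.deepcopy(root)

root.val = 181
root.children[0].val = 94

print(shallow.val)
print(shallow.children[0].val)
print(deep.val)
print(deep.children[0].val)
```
9
94
9
4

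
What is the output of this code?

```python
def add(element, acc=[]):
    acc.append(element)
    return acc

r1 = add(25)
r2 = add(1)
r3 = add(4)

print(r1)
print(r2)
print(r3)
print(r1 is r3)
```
[25, 1, 4]
[25, 1, 4]
[25, 1, 4]
True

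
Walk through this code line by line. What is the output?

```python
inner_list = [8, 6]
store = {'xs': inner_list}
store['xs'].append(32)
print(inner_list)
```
[8, 6, 32]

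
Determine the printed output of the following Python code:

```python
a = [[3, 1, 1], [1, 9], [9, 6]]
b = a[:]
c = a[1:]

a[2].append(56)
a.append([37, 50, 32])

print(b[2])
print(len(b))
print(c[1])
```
[9, 6, 56]
3
[9, 6, 56]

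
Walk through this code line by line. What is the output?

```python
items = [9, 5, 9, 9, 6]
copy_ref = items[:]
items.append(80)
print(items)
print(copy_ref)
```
[9, 5, 9, 9, 6, 80]
[9, 5, 9, 9, 6]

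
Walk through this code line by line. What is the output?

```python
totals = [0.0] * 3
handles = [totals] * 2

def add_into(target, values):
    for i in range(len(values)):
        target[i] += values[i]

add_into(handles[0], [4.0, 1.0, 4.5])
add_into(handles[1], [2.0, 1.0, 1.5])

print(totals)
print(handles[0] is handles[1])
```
[6.0, 2.0, 6.0]
True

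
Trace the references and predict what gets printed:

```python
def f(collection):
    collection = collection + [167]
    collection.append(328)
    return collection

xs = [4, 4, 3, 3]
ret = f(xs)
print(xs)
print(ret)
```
[4, 4, 3, 3]
[4, 4, 3, 3, 167, 328]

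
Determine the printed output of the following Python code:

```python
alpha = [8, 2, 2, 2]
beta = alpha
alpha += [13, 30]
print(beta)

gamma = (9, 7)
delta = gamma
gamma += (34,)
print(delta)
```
[8, 2, 2, 2, 13, 30]
(9, 7)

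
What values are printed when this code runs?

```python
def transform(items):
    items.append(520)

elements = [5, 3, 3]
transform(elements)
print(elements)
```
[5, 3, 3, 520]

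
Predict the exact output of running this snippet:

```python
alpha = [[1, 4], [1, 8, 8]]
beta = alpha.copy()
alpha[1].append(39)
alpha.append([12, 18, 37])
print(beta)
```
[[1, 4], [1, 8, 8, 39]]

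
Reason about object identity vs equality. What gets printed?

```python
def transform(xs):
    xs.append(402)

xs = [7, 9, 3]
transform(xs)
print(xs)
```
[7, 9, 3, 402]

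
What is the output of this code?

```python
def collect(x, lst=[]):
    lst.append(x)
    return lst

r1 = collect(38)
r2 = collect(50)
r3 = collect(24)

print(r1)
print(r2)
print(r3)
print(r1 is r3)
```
[38, 50, 24]
[38, 50, 24]
[38, 50, 24]
True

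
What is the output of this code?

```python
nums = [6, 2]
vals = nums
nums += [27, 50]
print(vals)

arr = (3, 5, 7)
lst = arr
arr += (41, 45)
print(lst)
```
[6, 2, 27, 50]
(3, 5, 7)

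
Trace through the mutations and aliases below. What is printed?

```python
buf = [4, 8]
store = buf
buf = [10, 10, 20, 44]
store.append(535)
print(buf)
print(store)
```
[10, 10, 20, 44]
[4, 8, 535]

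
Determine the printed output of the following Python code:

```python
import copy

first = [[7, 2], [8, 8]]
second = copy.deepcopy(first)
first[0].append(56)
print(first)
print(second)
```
[[7, 2, 56], [8, 8]]
[[7, 2], [8, 8]]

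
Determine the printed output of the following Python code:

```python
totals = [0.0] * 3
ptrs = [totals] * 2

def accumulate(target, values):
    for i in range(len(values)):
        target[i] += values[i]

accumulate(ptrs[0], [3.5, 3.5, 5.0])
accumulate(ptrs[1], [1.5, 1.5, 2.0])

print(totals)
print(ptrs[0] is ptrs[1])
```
[5.0, 5.0, 7.0]
True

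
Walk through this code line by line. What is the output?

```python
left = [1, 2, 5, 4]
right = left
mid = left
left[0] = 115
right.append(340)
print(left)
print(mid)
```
[115, 2, 5, 4, 340]
[115, 2, 5, 4, 340]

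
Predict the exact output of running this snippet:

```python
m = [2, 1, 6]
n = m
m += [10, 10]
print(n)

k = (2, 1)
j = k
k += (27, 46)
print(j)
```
[2, 1, 6, 10, 10]
(2, 1)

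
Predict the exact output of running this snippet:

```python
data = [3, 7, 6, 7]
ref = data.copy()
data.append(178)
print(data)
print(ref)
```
[3, 7, 6, 7, 178]
[3, 7, 6, 7]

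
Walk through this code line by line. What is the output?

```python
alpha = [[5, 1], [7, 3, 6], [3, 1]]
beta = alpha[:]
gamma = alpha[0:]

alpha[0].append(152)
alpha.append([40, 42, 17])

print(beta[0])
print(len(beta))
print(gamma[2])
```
[5, 1, 152]
3
[3, 1]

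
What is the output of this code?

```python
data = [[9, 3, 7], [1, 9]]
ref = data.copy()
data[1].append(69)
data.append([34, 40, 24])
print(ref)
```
[[9, 3, 7], [1, 9, 69]]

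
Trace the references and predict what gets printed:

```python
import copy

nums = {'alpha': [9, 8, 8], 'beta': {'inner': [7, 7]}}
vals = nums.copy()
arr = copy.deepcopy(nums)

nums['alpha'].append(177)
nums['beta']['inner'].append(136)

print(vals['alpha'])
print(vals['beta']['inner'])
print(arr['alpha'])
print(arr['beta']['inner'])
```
[9, 8, 8, 177]
[7, 7, 136]
[9, 8, 8]
[7, 7]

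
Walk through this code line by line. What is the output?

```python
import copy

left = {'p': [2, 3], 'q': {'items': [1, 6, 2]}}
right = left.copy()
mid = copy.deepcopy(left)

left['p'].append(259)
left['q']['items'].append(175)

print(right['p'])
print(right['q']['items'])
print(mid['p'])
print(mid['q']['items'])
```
[2, 3, 259]
[1, 6, 2, 175]
[2, 3]
[1, 6, 2]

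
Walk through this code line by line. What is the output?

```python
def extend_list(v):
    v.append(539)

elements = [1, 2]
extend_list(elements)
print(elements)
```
[1, 2, 539]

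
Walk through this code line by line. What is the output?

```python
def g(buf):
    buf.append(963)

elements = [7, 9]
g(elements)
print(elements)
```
[7, 9, 963]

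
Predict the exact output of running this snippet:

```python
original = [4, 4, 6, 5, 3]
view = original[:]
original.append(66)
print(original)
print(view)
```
[4, 4, 6, 5, 3, 66]
[4, 4, 6, 5, 3]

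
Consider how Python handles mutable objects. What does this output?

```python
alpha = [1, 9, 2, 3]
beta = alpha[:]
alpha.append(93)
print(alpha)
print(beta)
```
[1, 9, 2, 3, 93]
[1, 9, 2, 3]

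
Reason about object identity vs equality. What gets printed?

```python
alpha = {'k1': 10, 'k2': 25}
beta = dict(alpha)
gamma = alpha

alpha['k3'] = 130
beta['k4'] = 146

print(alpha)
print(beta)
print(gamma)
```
{'k1': 10, 'k2': 25, 'k3': 130}
{'k1': 10, 'k2': 25, 'k4': 146}
{'k1': 10, 'k2': 25, 'k3': 130}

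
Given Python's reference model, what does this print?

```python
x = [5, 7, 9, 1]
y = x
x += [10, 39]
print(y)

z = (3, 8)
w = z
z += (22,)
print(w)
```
[5, 7, 9, 1, 10, 39]
(3, 8)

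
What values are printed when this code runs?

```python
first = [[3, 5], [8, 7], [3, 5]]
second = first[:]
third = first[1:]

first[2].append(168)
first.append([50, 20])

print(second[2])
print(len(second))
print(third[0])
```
[3, 5, 168]
3
[8, 7]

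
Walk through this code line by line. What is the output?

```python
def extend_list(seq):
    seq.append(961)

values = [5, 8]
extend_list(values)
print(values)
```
[5, 8, 961]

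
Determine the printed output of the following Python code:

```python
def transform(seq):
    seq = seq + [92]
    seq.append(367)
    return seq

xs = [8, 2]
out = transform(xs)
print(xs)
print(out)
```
[8, 2]
[8, 2, 92, 367]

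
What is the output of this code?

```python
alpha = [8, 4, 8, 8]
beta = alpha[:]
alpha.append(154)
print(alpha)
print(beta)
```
[8, 4, 8, 8, 154]
[8, 4, 8, 8]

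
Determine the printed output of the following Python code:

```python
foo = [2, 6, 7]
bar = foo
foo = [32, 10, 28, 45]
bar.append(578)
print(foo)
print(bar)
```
[32, 10, 28, 45]
[2, 6, 7, 578]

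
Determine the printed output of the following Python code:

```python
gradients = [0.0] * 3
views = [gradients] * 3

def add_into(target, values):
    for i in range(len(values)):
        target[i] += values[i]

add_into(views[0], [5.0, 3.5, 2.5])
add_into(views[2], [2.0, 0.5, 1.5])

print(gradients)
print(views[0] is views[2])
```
[7.0, 4.0, 4.0]
True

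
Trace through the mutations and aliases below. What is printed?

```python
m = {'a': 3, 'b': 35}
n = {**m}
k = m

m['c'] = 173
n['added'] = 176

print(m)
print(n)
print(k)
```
{'a': 3, 'b': 35, 'c': 173}
{'a': 3, 'b': 35, 'added': 176}
{'a': 3, 'b': 35, 'c': 173}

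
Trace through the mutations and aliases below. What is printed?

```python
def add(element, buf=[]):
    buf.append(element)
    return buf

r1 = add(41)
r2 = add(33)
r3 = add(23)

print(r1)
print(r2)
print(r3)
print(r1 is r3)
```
[41, 33, 23]
[41, 33, 23]
[41, 33, 23]
True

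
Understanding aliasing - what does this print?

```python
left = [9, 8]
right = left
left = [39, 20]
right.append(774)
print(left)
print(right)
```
[39, 20]
[9, 8, 774]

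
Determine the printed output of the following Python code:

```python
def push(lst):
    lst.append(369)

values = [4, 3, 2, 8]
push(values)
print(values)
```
[4, 3, 2, 8, 369]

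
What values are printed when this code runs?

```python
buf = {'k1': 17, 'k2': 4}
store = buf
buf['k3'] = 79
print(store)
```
{'k1': 17, 'k2': 4, 'k3': 79}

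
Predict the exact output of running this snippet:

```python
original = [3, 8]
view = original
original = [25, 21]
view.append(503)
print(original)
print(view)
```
[25, 21]
[3, 8, 503]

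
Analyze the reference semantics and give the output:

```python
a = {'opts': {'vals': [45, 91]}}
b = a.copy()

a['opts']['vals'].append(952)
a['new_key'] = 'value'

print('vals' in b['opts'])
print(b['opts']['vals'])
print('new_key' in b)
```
True
[45, 91, 952]
False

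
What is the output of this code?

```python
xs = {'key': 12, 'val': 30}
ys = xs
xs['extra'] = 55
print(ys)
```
{'key': 12, 'val': 30, 'extra': 55}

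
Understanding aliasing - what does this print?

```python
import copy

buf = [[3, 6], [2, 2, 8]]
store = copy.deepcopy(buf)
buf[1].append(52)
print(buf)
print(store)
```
[[3, 6], [2, 2, 8, 52]]
[[3, 6], [2, 2, 8]]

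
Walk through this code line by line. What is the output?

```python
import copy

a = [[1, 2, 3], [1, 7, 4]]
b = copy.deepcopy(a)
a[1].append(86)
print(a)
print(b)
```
[[1, 2, 3], [1, 7, 4, 86]]
[[1, 2, 3], [1, 7, 4]]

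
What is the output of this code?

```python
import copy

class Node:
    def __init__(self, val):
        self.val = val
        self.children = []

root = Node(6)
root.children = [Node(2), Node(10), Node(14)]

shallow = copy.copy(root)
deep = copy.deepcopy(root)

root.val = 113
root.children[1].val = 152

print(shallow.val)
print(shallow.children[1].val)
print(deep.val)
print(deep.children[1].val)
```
6
152
6
10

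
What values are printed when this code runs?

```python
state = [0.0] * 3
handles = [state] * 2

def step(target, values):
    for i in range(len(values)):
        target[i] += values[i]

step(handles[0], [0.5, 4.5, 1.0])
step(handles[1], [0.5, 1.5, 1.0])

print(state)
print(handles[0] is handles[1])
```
[1.0, 6.0, 2.0]
True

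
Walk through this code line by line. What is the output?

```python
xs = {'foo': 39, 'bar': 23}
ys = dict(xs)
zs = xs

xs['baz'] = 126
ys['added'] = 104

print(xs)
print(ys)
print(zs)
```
{'foo': 39, 'bar': 23, 'baz': 126}
{'foo': 39, 'bar': 23, 'added': 104}
{'foo': 39, 'bar': 23, 'baz': 126}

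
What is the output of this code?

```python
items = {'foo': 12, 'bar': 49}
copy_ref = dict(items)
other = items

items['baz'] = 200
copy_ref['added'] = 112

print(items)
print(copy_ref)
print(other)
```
{'foo': 12, 'bar': 49, 'baz': 200}
{'foo': 12, 'bar': 49, 'added': 112}
{'foo': 12, 'bar': 49, 'baz': 200}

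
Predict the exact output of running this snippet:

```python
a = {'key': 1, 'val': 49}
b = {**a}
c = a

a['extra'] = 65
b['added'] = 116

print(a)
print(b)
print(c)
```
{'key': 1, 'val': 49, 'extra': 65}
{'key': 1, 'val': 49, 'added': 116}
{'key': 1, 'val': 49, 'extra': 65}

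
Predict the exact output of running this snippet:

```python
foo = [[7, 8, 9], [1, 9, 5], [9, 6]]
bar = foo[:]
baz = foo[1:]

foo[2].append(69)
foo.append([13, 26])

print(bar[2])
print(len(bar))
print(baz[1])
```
[9, 6, 69]
3
[9, 6, 69]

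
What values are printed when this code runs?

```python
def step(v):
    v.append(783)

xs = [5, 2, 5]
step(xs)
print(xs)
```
[5, 2, 5, 783]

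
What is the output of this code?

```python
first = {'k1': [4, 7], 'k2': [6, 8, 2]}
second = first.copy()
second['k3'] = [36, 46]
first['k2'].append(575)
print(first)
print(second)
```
{'k1': [4, 7], 'k2': [6, 8, 2, 575]}
{'k1': [4, 7], 'k2': [6, 8, 2, 575], 'k3': [36, 46]}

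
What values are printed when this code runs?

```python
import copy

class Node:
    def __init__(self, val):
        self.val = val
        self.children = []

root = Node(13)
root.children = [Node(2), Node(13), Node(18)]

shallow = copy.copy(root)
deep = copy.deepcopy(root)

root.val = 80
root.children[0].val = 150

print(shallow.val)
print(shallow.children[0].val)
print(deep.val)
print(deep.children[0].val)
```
13
150
13
2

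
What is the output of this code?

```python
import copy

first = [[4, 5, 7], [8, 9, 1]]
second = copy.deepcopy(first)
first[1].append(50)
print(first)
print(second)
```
[[4, 5, 7], [8, 9, 1, 50]]
[[4, 5, 7], [8, 9, 1]]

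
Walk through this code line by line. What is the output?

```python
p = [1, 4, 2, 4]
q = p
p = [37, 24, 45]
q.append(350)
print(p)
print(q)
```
[37, 24, 45]
[1, 4, 2, 4, 350]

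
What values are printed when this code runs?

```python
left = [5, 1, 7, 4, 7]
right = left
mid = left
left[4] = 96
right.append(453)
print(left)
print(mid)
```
[5, 1, 7, 4, 96, 453]
[5, 1, 7, 4, 96, 453]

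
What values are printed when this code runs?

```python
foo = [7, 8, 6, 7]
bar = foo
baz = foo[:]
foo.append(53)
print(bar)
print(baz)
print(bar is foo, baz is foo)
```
[7, 8, 6, 7, 53]
[7, 8, 6, 7]
True False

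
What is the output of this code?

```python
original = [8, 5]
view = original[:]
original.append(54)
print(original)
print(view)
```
[8, 5, 54]
[8, 5]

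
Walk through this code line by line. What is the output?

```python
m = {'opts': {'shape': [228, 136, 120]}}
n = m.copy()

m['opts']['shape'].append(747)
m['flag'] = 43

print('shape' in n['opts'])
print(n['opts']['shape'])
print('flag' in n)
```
True
[228, 136, 120, 747]
False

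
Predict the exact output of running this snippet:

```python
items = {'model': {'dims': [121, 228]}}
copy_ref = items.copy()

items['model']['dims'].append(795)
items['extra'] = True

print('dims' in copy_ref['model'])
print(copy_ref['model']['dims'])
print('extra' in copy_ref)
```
True
[121, 228, 795]
False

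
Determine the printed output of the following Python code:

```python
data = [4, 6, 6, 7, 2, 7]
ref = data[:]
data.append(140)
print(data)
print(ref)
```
[4, 6, 6, 7, 2, 7, 140]
[4, 6, 6, 7, 2, 7]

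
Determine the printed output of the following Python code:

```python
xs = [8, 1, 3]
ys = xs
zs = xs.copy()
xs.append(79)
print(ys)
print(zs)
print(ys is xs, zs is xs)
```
[8, 1, 3, 79]
[8, 1, 3]
True False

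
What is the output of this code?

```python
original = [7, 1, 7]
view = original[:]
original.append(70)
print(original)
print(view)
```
[7, 1, 7, 70]
[7, 1, 7]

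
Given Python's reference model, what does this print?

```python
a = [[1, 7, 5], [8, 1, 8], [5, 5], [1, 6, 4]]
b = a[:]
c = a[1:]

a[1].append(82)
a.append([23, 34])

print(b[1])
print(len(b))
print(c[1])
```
[8, 1, 8, 82]
4
[5, 5]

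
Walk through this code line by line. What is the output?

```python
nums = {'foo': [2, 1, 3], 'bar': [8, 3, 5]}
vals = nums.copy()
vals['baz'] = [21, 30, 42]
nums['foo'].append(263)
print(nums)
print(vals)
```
{'foo': [2, 1, 3, 263], 'bar': [8, 3, 5]}
{'foo': [2, 1, 3, 263], 'bar': [8, 3, 5], 'baz': [21, 30, 42]}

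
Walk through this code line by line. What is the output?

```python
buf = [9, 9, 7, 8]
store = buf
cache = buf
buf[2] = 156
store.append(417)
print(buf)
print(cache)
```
[9, 9, 156, 8, 417]
[9, 9, 156, 8, 417]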